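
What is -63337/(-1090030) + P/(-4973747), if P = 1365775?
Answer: -1173713509511/5421533442410 ≈ -0.21649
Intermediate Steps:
-63337/(-1090030) + P/(-4973747) = -63337/(-1090030) + 1365775/(-4973747) = -63337*(-1/1090030) + 1365775*(-1/4973747) = 63337/1090030 - 1365775/4973747 = -1173713509511/5421533442410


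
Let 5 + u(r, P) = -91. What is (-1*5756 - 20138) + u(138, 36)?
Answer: -25990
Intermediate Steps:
u(r, P) = -96 (u(r, P) = -5 - 91 = -96)
(-1*5756 - 20138) + u(138, 36) = (-1*5756 - 20138) - 96 = (-5756 - 20138) - 96 = -25894 - 96 = -25990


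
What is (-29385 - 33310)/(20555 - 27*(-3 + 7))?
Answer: -62695/20447 ≈ -3.0662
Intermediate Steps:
(-29385 - 33310)/(20555 - 27*(-3 + 7)) = -62695/(20555 - 27*4) = -62695/(20555 - 9*12) = -62695/(20555 - 108) = -62695/20447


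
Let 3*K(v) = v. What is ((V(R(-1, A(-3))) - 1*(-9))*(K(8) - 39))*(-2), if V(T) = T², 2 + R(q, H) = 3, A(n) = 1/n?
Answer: 2180/3 ≈ 726.67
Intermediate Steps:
A(n) = 1/n
R(q, H) = 1 (R(q, H) = -2 + 3 = 1)
K(v) = v/3
((V(R(-1, A(-3))) - 1*(-9))*(K(8) - 39))*(-2) = ((1² - 1*(-9))*((⅓)*8 - 39))*(-2) = ((1 + 9)*(8/3 - 39))*(-2) = (10*(-109/3))*(-2) = -1090/3*(-2) = 2180/3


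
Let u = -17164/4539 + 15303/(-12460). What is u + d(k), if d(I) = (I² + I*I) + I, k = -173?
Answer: 37924246687/635460 ≈ 59680.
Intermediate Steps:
u = -3183413/635460 (u = -17164*1/4539 + 15303*(-1/12460) = -17164/4539 - 15303/12460 = -3183413/635460 ≈ -5.0096)
d(I) = I + 2*I² (d(I) = (I² + I²) + I = 2*I² + I = I + 2*I²)
u + d(k) = -3183413/635460 - 173*(1 + 2*(-173)) = -3183413/635460 - 173*(1 - 346) = -3183413/635460 - 173*(-345) = -3183413/635460 + 59685 = 37924246687/635460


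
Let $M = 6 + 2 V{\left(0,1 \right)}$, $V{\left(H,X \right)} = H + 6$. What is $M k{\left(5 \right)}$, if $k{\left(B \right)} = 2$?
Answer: $36$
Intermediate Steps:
$V{\left(H,X \right)} = 6 + H$
$M = 18$ ($M = 6 + 2 \left(6 + 0\right) = 6 + 2 \cdot 6 = 6 + 12 = 18$)
$M k{\left(5 \right)} = 18 \cdot 2 = 36$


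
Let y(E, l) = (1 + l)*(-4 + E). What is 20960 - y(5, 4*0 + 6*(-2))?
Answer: 20971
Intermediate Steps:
20960 - y(5, 4*0 + 6*(-2)) = 20960 - (-4 + 5 - 4*(4*0 + 6*(-2)) + 5*(4*0 + 6*(-2))) = 20960 - (-4 + 5 - 4*(0 - 12) + 5*(0 - 12)) = 20960 - (-4 + 5 - 4*(-12) + 5*(-12)) = 20960 - (-4 + 5 + 48 - 60) = 20960 - 1*(-11) = 20960 + 11 = 20971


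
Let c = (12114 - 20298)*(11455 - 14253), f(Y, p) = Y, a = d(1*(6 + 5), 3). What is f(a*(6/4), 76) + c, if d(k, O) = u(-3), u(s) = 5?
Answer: 45797679/2 ≈ 2.2899e+7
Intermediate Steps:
d(k, O) = 5
a = 5
c = 22898832 (c = -8184*(-2798) = 22898832)
f(a*(6/4), 76) + c = 5*(6/4) + 22898832 = 5*(6*(1/4)) + 22898832 = 5*(3/2) + 22898832 = 15/2 + 22898832 = 45797679/2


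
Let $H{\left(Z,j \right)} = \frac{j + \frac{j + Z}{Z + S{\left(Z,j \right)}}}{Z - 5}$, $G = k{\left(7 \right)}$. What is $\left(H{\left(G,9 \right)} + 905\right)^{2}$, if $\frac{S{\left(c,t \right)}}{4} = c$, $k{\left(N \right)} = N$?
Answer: $\frac{4055269761}{4900} \approx 8.2761 \cdot 10^{5}$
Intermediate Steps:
$S{\left(c,t \right)} = 4 c$
$G = 7$
$H{\left(Z,j \right)} = \frac{j + \frac{Z + j}{5 Z}}{-5 + Z}$ ($H{\left(Z,j \right)} = \frac{j + \frac{j + Z}{Z + 4 Z}}{Z - 5} = \frac{j + \frac{Z + j}{5 Z}}{-5 + Z}$)
$\left(H{\left(G,9 \right)} + 905\right)^{2} = \left(\frac{7 + 9 + 5 \cdot 7 \cdot 9}{5 \cdot 7 \left(-5 + 7\right)} + 905\right)^{2} = \left(\frac{1}{5} \cdot \frac{1}{7} \cdot \frac{1}{2} \left(7 + 9 + 315\right) + 905\right)^{2} = \left(\frac{1}{5} \cdot \frac{1}{7} \cdot \frac{1}{2} \cdot 331 + 905\right)^{2} = \left(\frac{331}{70} + 905\right)^{2} = \left(\frac{63681}{70}\right)^{2} = \frac{4055269761}{4900}$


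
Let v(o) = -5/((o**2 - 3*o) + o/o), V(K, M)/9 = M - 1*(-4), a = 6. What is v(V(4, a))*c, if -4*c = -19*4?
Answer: -95/7831 ≈ -0.012131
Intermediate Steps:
V(K, M) = 36 + 9*M (V(K, M) = 9*(M - 1*(-4)) = 9*(M + 4) = 9*(4 + M) = 36 + 9*M)
c = 19 (c = -(-19)*4/4 = -1/4*(-76) = 19)
v(o) = -5/(1 + o**2 - 3*o) (v(o) = -5/((o**2 - 3*o) + 1) = -5/(1 + o**2 - 3*o))
v(V(4, a))*c = -5/(1 + (36 + 9*6)**2 - 3*(36 + 9*6))*19 = -5/(1 + (36 + 54)**2 - 3*(36 + 54))*19 = -5/(1 + 90**2 - 3*90)*19 = -5/(1 + 8100 - 270)*19 = -5/7831*19 = -95/7831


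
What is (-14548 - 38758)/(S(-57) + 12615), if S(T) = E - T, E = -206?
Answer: -26653/6233 ≈ -4.2761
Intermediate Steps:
S(T) = -206 - T
(-14548 - 38758)/(S(-57) + 12615) = (-14548 - 38758)/((-206 - 1*(-57)) + 12615) = -53306/((-206 + 57) + 12615) = -53306/(-149 + 12615) = -53306/12466 = -53306*1/12466 = -26653/6233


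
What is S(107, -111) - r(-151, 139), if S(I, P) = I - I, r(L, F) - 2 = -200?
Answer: 198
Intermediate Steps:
r(L, F) = -198 (r(L, F) = 2 - 200 = -198)
S(I, P) = 0
S(107, -111) - r(-151, 139) = 0 - 1*(-198) = 0 + 198 = 198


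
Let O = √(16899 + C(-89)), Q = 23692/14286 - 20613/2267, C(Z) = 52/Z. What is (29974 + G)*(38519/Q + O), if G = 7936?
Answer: -23646178217177490/120383777 + 37910*√133852351/89 ≈ -1.9150e+8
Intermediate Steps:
Q = -120383777/16193181 (Q = 23692*(1/14286) - 20613*1/2267 = 11846/7143 - 20613/2267 = -120383777/16193181 ≈ -7.4342)
O = √133852351/89 (O = √(16899 + 52/(-89)) = √(16899 + 52*(-1/89)) = √(16899 - 52/89) = √(1503959/89) = √133852351/89 ≈ 129.99)
(29974 + G)*(38519/Q + O) = (29974 + 7936)*(38519/(-120383777/16193181) + √133852351/89) = 37910*(38519*(-16193181/120383777) + √133852351/89) = 37910*(-623745138939/120383777 + √133852351/89) = -23646178217177490/120383777 + 37910*√133852351/89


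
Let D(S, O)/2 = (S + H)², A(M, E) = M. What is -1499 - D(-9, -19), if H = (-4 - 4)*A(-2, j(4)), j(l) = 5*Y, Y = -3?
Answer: -1597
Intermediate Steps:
j(l) = -15 (j(l) = 5*(-3) = -15)
H = 16 (H = (-4 - 4)*(-2) = -8*(-2) = 16)
D(S, O) = 2*(16 + S)² (D(S, O) = 2*(S + 16)² = 2*(16 + S)²)
-1499 - D(-9, -19) = -1499 - 2*(16 - 9)² = -1499 - 2*7² = -1499 - 2*49 = -1499 - 1*98 = -1499 - 98 = -1597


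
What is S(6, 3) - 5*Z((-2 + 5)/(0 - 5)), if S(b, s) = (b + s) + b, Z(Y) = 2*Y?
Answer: 21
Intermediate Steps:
S(b, s) = s + 2*b
S(6, 3) - 5*Z((-2 + 5)/(0 - 5)) = (3 + 2*6) - 10*(-2 + 5)/(0 - 5) = (3 + 12) - 10*3/(-5) = 15 - 10*3*(-⅕) = 15 - 10*(-3)/5 = 15 - 5*(-6/5) = 15 + 6 = 21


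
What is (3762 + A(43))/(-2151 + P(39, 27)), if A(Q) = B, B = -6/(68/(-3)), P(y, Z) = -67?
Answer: -127917/75412 ≈ -1.6962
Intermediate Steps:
B = 9/34 (B = -6/(68*(-⅓)) = -6/(-68/3) = -6*(-3/68) = 9/34 ≈ 0.26471)
A(Q) = 9/34
(3762 + A(43))/(-2151 + P(39, 27)) = (3762 + 9/34)/(-2151 - 67) = (127917/34)/(-2218) = (127917/34)*(-1/2218) = -127917/75412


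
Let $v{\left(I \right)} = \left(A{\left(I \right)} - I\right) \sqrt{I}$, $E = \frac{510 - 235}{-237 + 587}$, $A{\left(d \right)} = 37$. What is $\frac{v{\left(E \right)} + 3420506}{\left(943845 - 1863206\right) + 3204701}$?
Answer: $\frac{1710253}{1142670} + \frac{169 \sqrt{154}}{149308880} \approx 1.4967$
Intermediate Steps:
$E = \frac{11}{14}$ ($E = \frac{275}{350} = 275 \cdot \frac{1}{350} = \frac{11}{14} \approx 0.78571$)
$v{\left(I \right)} = \sqrt{I} \left(37 - I\right)$ ($v{\left(I \right)} = \left(37 - I\right) \sqrt{I} = \sqrt{I} \left(37 - I\right)$)
$\frac{v{\left(E \right)} + 3420506}{\left(943845 - 1863206\right) + 3204701} = \frac{\sqrt{\frac{11}{14}} \left(37 - \frac{11}{14}\right) + 3420506}{\left(943845 - 1863206\right) + 3204701} = \frac{\frac{\sqrt{154}}{14} \left(37 - \frac{11}{14}\right) + 3420506}{\left(943845 - 1863206\right) + 3204701} = \frac{\frac{\sqrt{154}}{14} \cdot \frac{507}{14} + 3420506}{-919361 + 3204701} = \frac{\frac{507 \sqrt{154}}{196} + 3420506}{2285340} = \left(3420506 + \frac{507 \sqrt{154}}{196}\right) \frac{1}{2285340} = \frac{1710253}{1142670} + \frac{169 \sqrt{154}}{149308880}$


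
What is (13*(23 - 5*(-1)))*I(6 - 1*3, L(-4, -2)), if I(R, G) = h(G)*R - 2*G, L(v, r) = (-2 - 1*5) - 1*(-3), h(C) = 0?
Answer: 2912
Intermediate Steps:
L(v, r) = -4 (L(v, r) = (-2 - 5) + 3 = -7 + 3 = -4)
I(R, G) = -2*G (I(R, G) = 0*R - 2*G = 0 - 2*G = -2*G)
(13*(23 - 5*(-1)))*I(6 - 1*3, L(-4, -2)) = (13*(23 - 5*(-1)))*(-2*(-4)) = (13*(23 + 5))*8 = (13*28)*8 = 364*8 = 2912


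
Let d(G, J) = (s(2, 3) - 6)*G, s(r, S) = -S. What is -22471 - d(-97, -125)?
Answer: -23344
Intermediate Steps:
d(G, J) = -9*G (d(G, J) = (-1*3 - 6)*G = (-3 - 6)*G = -9*G)
-22471 - d(-97, -125) = -22471 - (-9)*(-97) = -22471 - 1*873 = -22471 - 873 = -23344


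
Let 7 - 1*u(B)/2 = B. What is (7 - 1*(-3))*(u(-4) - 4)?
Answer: 180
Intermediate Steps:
u(B) = 14 - 2*B
(7 - 1*(-3))*(u(-4) - 4) = (7 - 1*(-3))*((14 - 2*(-4)) - 4) = (7 + 3)*((14 + 8) - 4) = 10*(22 - 4) = 10*18 = 180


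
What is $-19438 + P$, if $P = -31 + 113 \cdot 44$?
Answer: $-14497$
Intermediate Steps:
$P = 4941$ ($P = -31 + 4972 = 4941$)
$-19438 + P = -19438 + 4941 = -14497$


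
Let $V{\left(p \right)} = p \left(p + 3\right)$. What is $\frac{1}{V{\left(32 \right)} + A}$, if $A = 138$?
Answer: $\frac{1}{1258} \approx 0.00079491$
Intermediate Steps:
$V{\left(p \right)} = p \left(3 + p\right)$
$\frac{1}{V{\left(32 \right)} + A} = \frac{1}{32 \left(3 + 32\right) + 138} = \frac{1}{32 \cdot 35 + 138} = \frac{1}{1120 + 138} = \frac{1}{1258}$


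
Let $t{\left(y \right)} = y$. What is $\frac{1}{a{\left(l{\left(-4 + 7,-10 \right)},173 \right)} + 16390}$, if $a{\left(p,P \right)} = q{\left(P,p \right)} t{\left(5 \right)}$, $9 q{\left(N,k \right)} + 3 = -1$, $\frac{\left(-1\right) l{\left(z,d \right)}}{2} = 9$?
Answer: $\frac{9}{147490} \approx 6.1021 \cdot 10^{-5}$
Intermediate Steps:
$l{\left(z,d \right)} = -18$ ($l{\left(z,d \right)} = \left(-2\right) 9 = -18$)
$q{\left(N,k \right)} = - \frac{4}{9}$ ($q{\left(N,k \right)} = - \frac{1}{3} + \frac{1}{9} \left(-1\right) = - \frac{1}{3} - \frac{1}{9} = - \frac{4}{9}$)
$a{\left(p,P \right)} = - \frac{20}{9}$ ($a{\left(p,P \right)} = \left(- \frac{4}{9}\right) 5 = - \frac{20}{9}$)
$\frac{1}{a{\left(l{\left(-4 + 7,-10 \right)},173 \right)} + 16390} = \frac{1}{- \frac{20}{9} + 16390} = \frac{1}{\frac{147490}{9}} = \frac{9}{147490}$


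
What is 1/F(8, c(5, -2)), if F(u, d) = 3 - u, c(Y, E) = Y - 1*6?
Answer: -⅕ ≈ -0.20000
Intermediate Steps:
c(Y, E) = -6 + Y (c(Y, E) = Y - 6 = -6 + Y)
1/F(8, c(5, -2)) = 1/(3 - 1*8) = 1/(3 - 8) = 1/(-5) = -⅕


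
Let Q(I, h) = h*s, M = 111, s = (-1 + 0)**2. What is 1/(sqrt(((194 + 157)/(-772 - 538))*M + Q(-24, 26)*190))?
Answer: sqrt(8426495090)/6432439 ≈ 0.014271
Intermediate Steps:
s = 1 (s = (-1)**2 = 1)
Q(I, h) = h (Q(I, h) = h*1 = h)
1/(sqrt(((194 + 157)/(-772 - 538))*M + Q(-24, 26)*190)) = 1/(sqrt(((194 + 157)/(-772 - 538))*111 + 26*190)) = 1/(sqrt((351/(-1310))*111 + 4940)) = 1/(sqrt((351*(-1/1310))*111 + 4940)) = 1/(sqrt(-351/1310*111 + 4940)) = 1/(sqrt(-38961/1310 + 4940)) = 1/(sqrt(6432439/1310)) = 1/(sqrt(8426495090)/1310) = sqrt(8426495090)/6432439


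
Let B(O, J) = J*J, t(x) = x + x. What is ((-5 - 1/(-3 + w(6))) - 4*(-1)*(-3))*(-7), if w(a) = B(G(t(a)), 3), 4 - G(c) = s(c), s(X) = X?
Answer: 721/6 ≈ 120.17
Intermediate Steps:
t(x) = 2*x
G(c) = 4 - c
B(O, J) = J²
w(a) = 9 (w(a) = 3² = 9)
((-5 - 1/(-3 + w(6))) - 4*(-1)*(-3))*(-7) = ((-5 - 1/(-3 + 9)) - 4*(-1)*(-3))*(-7) = ((-5 - 1/6) + 4*(-3))*(-7) = ((-5 - 1*⅙) - 12)*(-7) = ((-5 - ⅙) - 12)*(-7) = (-31/6 - 12)*(-7) = -103/6*(-7) = 721/6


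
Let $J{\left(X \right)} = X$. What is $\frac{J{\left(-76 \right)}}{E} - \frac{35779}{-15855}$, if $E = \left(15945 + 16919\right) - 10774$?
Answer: $\frac{78915313}{35023695} \approx 2.2532$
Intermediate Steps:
$E = 22090$ ($E = 32864 - 10774 = 22090$)
$\frac{J{\left(-76 \right)}}{E} - \frac{35779}{-15855} = - \frac{76}{22090} - \frac{35779}{-15855} = \left(-76\right) \frac{1}{22090} - - \frac{35779}{15855} = - \frac{38}{11045} + \frac{35779}{15855} = \frac{78915313}{35023695}$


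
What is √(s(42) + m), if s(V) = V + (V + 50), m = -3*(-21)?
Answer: √197 ≈ 14.036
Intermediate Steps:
m = 63
s(V) = 50 + 2*V (s(V) = V + (50 + V) = 50 + 2*V)
√(s(42) + m) = √((50 + 2*42) + 63) = √((50 + 84) + 63) = √(134 + 63) = √197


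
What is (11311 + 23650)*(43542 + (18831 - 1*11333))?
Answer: 1784409440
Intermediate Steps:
(11311 + 23650)*(43542 + (18831 - 1*11333)) = 34961*(43542 + (18831 - 11333)) = 34961*(43542 + 7498) = 34961*51040 = 1784409440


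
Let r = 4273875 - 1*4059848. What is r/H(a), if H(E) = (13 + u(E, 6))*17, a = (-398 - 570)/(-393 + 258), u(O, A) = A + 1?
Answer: 214027/340 ≈ 629.49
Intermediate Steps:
u(O, A) = 1 + A
r = 214027 (r = 4273875 - 4059848 = 214027)
a = 968/135 (a = -968/(-135) = -968*(-1/135) = 968/135 ≈ 7.1704)
H(E) = 340 (H(E) = (13 + (1 + 6))*17 = (13 + 7)*17 = 20*17 = 340)
r/H(a) = 214027/340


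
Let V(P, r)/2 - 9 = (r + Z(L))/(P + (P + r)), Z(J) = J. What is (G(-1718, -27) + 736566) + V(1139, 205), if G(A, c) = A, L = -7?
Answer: 1824672674/2483 ≈ 7.3487e+5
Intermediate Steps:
V(P, r) = 18 + 2*(-7 + r)/(r + 2*P) (V(P, r) = 18 + 2*((r - 7)/(P + (P + r))) = 18 + 2*((-7 + r)/(r + 2*P)) = 18 + 2*(-7 + r)/(r + 2*P))
(G(-1718, -27) + 736566) + V(1139, 205) = (-1718 + 736566) + 2*(-7 + 10*205 + 18*1139)/(205 + 2*1139) = 734848 + 2*(-7 + 2050 + 20502)/(205 + 2278) = 734848 + 2*22545/2483 = 734848 + 2*(1/2483)*22545 = 734848 + 45090/2483 = 1824672674/2483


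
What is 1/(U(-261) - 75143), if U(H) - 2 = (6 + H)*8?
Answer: -1/77181 ≈ -1.2957e-5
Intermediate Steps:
U(H) = 50 + 8*H (U(H) = 2 + (6 + H)*8 = 2 + (48 + 8*H) = 50 + 8*H)
1/(U(-261) - 75143) = 1/((50 + 8*(-261)) - 75143) = 1/((50 - 2088) - 75143) = 1/(-2038 - 75143) = 1/(-77181) = -1/77181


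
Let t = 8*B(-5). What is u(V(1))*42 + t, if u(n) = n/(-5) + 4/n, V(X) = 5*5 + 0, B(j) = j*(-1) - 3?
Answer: -4682/25 ≈ -187.28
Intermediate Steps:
B(j) = -3 - j (B(j) = -j - 3 = -3 - j)
V(X) = 25 (V(X) = 25 + 0 = 25)
t = 16 (t = 8*(-3 - 1*(-5)) = 8*(-3 + 5) = 8*2 = 16)
u(n) = 4/n - n/5 (u(n) = n*(-⅕) + 4/n = -n/5 + 4/n = 4/n - n/5)
u(V(1))*42 + t = (4/25 - ⅕*25)*42 + 16 = (4*(1/25) - 5)*42 + 16 = (4/25 - 5)*42 + 16 = -121/25*42 + 16 = -5082/25 + 16 = -4682/25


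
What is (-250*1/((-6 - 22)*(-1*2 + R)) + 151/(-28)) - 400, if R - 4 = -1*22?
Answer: -22727/56 ≈ -405.84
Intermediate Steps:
R = -18 (R = 4 - 1*22 = 4 - 22 = -18)
(-250*1/((-6 - 22)*(-1*2 + R)) + 151/(-28)) - 400 = (-250*1/((-6 - 22)*(-1*2 - 18)) + 151/(-28)) - 400 = (-250*(-1/(28*(-2 - 18))) + 151*(-1/28)) - 400 = (-250/((-28*(-20))) - 151/28) - 400 = (-250/560 - 151/28) - 400 = (-250*1/560 - 151/28) - 400 = (-25/56 - 151/28) - 400 = -327/56 - 400 = -22727/56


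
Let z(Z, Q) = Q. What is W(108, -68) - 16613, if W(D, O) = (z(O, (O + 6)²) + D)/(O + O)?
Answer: -282915/17 ≈ -16642.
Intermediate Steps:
W(D, O) = (D + (6 + O)²)/(2*O) (W(D, O) = ((O + 6)² + D)/(O + O) = ((6 + O)² + D)/((2*O)) = (D + (6 + O)²)*(1/(2*O)) = (D + (6 + O)²)/(2*O))
W(108, -68) - 16613 = (½)*(108 + (6 - 68)²)/(-68) - 16613 = (½)*(-1/68)*(108 + (-62)²) - 16613 = (½)*(-1/68)*(108 + 3844) - 16613 = (½)*(-1/68)*3952 - 16613 = -494/17 - 16613 = -282915/17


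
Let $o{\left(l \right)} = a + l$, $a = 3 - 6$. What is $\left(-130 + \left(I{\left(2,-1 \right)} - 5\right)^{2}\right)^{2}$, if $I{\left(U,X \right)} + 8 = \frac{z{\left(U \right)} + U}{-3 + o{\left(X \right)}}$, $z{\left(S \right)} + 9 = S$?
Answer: $\frac{1052676}{2401} \approx 438.43$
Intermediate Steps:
$a = -3$ ($a = 3 - 6 = -3$)
$z{\left(S \right)} = -9 + S$
$o{\left(l \right)} = -3 + l$
$I{\left(U,X \right)} = -8 + \frac{-9 + 2 U}{-6 + X}$ ($I{\left(U,X \right)} = -8 + \frac{\left(-9 + U\right) + U}{-3 + \left(-3 + X\right)} = -8 + \frac{-9 + 2 U}{-6 + X}$)
$\left(-130 + \left(I{\left(2,-1 \right)} - 5\right)^{2}\right)^{2} = \left(-130 + \left(\frac{39 - -8 + 2 \cdot 2}{-6 - 1} - 5\right)^{2}\right)^{2} = \left(-130 + \left(\frac{39 + 8 + 4}{-7} - 5\right)^{2}\right)^{2} = \left(-130 + \left(\left(- \frac{1}{7}\right) 51 - 5\right)^{2}\right)^{2} = \left(-130 + \left(- \frac{51}{7} - 5\right)^{2}\right)^{2} = \left(-130 + \left(- \frac{86}{7}\right)^{2}\right)^{2} = \left(-130 + \frac{7396}{49}\right)^{2} = \left(\frac{1026}{49}\right)^{2} = \frac{1052676}{2401}$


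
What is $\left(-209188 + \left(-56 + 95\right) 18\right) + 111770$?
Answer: $-96716$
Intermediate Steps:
$\left(-209188 + \left(-56 + 95\right) 18\right) + 111770 = \left(-209188 + 39 \cdot 18\right) + 111770 = \left(-209188 + 702\right) + 111770 = -208486 + 111770 = -96716$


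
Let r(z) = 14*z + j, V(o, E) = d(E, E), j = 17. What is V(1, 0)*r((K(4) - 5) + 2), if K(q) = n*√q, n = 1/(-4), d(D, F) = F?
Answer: 0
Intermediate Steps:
n = -¼ (n = 1*(-¼) = -¼ ≈ -0.25000)
V(o, E) = E
K(q) = -√q/4
r(z) = 17 + 14*z (r(z) = 14*z + 17 = 17 + 14*z)
V(1, 0)*r((K(4) - 5) + 2) = 0*(17 + 14*((-√4/4 - 5) + 2)) = 0*(17 + 14*((-¼*2 - 5) + 2)) = 0*(17 + 14*((-½ - 5) + 2)) = 0*(17 + 14*(-11/2 + 2)) = 0*(17 + 14*(-7/2)) = 0*(17 - 49) = 0*(-32) = 0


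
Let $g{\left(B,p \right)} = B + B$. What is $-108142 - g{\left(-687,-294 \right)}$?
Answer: $-106768$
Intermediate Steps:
$g{\left(B,p \right)} = 2 B$
$-108142 - g{\left(-687,-294 \right)} = -108142 - 2 \left(-687\right) = -108142 - -1374 = -108142 + 1374 = -106768$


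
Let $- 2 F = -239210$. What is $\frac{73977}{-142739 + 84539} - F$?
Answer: $- \frac{2320361659}{19400} \approx -1.1961 \cdot 10^{5}$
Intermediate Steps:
$F = 119605$ ($F = \left(- \frac{1}{2}\right) \left(-239210\right) = 119605$)
$\frac{73977}{-142739 + 84539} - F = \frac{73977}{-142739 + 84539} - 119605 = \frac{73977}{-58200} - 119605 = 73977 \left(- \frac{1}{58200}\right) - 119605 = - \frac{24659}{19400} - 119605 = - \frac{2320361659}{19400}$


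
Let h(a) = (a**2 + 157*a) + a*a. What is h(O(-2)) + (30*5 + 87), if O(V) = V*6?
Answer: -1359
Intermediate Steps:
O(V) = 6*V
h(a) = 2*a**2 + 157*a (h(a) = (a**2 + 157*a) + a**2 = 2*a**2 + 157*a)
h(O(-2)) + (30*5 + 87) = (6*(-2))*(157 + 2*(6*(-2))) + (30*5 + 87) = -12*(157 + 2*(-12)) + (150 + 87) = -12*(157 - 24) + 237 = -12*133 + 237 = -1596 + 237 = -1359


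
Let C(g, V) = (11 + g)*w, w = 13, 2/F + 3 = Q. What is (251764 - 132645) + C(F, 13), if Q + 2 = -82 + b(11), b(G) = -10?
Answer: 11568388/97 ≈ 1.1926e+5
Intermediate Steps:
Q = -94 (Q = -2 + (-82 - 10) = -2 - 92 = -94)
F = -2/97 (F = 2/(-3 - 94) = 2/(-97) = 2*(-1/97) = -2/97 ≈ -0.020619)
C(g, V) = 143 + 13*g (C(g, V) = (11 + g)*13 = 143 + 13*g)
(251764 - 132645) + C(F, 13) = (251764 - 132645) + (143 + 13*(-2/97)) = 119119 + (143 - 26/97) = 119119 + 13845/97 = 11568388/97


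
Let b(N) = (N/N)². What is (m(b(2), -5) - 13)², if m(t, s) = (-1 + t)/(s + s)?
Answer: 169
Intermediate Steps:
b(N) = 1 (b(N) = 1² = 1)
m(t, s) = (-1 + t)/(2*s) (m(t, s) = (-1 + t)/((2*s)) = (-1 + t)*(1/(2*s)) = (-1 + t)/(2*s))
(m(b(2), -5) - 13)² = ((½)*(-1 + 1)/(-5) - 13)² = ((½)*(-⅕)*0 - 13)² = (0 - 13)² = (-13)² = 169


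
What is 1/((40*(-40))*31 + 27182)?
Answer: -1/22418 ≈ -4.4607e-5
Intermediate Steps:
1/((40*(-40))*31 + 27182) = 1/(-1600*31 + 27182) = 1/(-49600 + 27182) = 1/(-22418) = -1/22418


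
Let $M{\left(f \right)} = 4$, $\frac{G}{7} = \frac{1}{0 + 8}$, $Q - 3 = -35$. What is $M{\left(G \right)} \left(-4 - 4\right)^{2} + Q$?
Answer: $224$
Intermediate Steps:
$Q = -32$ ($Q = 3 - 35 = -32$)
$G = \frac{7}{8}$ ($G = \frac{7}{0 + 8} = \frac{7}{8} \approx 0.875$)
$M{\left(G \right)} \left(-4 - 4\right)^{2} + Q = 4 \left(-4 - 4\right)^{2} - 32 = 4 \left(-8\right)^{2} - 32 = 4 \cdot 64 - 32 = 256 - 32 = 224$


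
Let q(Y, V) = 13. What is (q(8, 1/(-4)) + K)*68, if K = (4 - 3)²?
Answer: 952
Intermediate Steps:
K = 1 (K = 1² = 1)
(q(8, 1/(-4)) + K)*68 = (13 + 1)*68 = 14*68 = 952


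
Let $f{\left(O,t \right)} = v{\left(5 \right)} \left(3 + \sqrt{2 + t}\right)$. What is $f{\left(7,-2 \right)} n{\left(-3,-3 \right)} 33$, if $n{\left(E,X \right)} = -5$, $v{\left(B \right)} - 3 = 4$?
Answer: $-3465$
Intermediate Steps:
$v{\left(B \right)} = 7$ ($v{\left(B \right)} = 3 + 4 = 7$)
$f{\left(O,t \right)} = 21 + 7 \sqrt{2 + t}$ ($f{\left(O,t \right)} = 7 \left(3 + \sqrt{2 + t}\right) = 21 + 7 \sqrt{2 + t}$)
$f{\left(7,-2 \right)} n{\left(-3,-3 \right)} 33 = \left(21 + 7 \sqrt{2 - 2}\right) \left(-5\right) 33 = \left(21 + 7 \sqrt{0}\right) \left(-5\right) 33 = \left(21 + 7 \cdot 0\right) \left(-5\right) 33 = \left(21 + 0\right) \left(-5\right) 33 = 21 \left(-5\right) 33 = \left(-105\right) 33 = -3465$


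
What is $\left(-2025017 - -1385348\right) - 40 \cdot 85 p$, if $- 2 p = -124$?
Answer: $-850469$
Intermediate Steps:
$p = 62$ ($p = \left(- \frac{1}{2}\right) \left(-124\right) = 62$)
$\left(-2025017 - -1385348\right) - 40 \cdot 85 p = \left(-2025017 - -1385348\right) - 40 \cdot 85 \cdot 62 = \left(-2025017 + 1385348\right) - 3400 \cdot 62 = -639669 - 210800 = -850469$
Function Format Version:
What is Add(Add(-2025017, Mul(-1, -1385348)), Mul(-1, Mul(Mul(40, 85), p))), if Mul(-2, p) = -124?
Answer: -850469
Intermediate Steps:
p = 62 (p = Mul(Rational(-1, 2), -124) = 62)
Add(Add(-2025017, Mul(-1, -1385348)), Mul(-1, Mul(Mul(40, 85), p))) = Add(Add(-2025017, Mul(-1, -1385348)), Mul(-1, Mul(Mul(40, 85), 62))) = Add(Add(-2025017, 1385348), Mul(-1, Mul(3400, 62))) = Add(-639669, Mul(-1, 210800)) = Add(-639669, -210800) = -850469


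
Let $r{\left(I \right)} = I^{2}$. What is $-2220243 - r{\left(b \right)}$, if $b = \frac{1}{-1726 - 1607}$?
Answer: $- \frac{24664433040028}{11108889} \approx -2.2202 \cdot 10^{6}$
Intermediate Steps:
$b = - \frac{1}{3333}$ ($b = \frac{1}{-3333} = - \frac{1}{3333} \approx -0.00030003$)
$-2220243 - r{\left(b \right)} = -2220243 - \left(- \frac{1}{3333}\right)^{2} = -2220243 - \frac{1}{11108889} = - \frac{24664433040028}{11108889}$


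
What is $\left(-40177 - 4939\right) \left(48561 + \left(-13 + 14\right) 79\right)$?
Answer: $-2194442240$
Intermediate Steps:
$\left(-40177 - 4939\right) \left(48561 + \left(-13 + 14\right) 79\right) = \left(-40177 + \left(-19306 + 14367\right)\right) \left(48561 + 1 \cdot 79\right) = \left(-40177 - 4939\right) \left(48561 + 79\right) = \left(-45116\right) 48640 = -2194442240$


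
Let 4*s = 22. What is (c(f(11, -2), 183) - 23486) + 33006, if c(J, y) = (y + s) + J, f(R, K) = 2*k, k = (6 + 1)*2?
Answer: 19473/2 ≈ 9736.5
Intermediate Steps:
k = 14 (k = 7*2 = 14)
s = 11/2 (s = (¼)*22 = 11/2 ≈ 5.5000)
f(R, K) = 28 (f(R, K) = 2*14 = 28)
c(J, y) = 11/2 + J + y (c(J, y) = (y + 11/2) + J = (11/2 + y) + J = 11/2 + J + y)
(c(f(11, -2), 183) - 23486) + 33006 = ((11/2 + 28 + 183) - 23486) + 33006 = (433/2 - 23486) + 33006 = -46539/2 + 33006 = 19473/2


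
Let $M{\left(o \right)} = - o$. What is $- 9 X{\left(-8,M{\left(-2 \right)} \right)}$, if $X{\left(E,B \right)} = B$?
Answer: $-18$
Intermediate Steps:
$- 9 X{\left(-8,M{\left(-2 \right)} \right)} = - 9 \left(\left(-1\right) \left(-2\right)\right) = \left(-9\right) 2 = -18$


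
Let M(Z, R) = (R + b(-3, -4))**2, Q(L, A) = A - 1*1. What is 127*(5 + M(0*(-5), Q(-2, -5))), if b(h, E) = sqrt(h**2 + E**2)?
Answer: 762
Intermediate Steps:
Q(L, A) = -1 + A (Q(L, A) = A - 1 = -1 + A)
b(h, E) = sqrt(E**2 + h**2)
M(Z, R) = (5 + R)**2 (M(Z, R) = (R + sqrt((-4)**2 + (-3)**2))**2 = (R + sqrt(16 + 9))**2 = (R + sqrt(25))**2 = (R + 5)**2 = (5 + R)**2)
127*(5 + M(0*(-5), Q(-2, -5))) = 127*(5 + (5 + (-1 - 5))**2) = 127*(5 + (5 - 6)**2) = 127*(5 + (-1)**2) = 127*(5 + 1) = 127*6 = 762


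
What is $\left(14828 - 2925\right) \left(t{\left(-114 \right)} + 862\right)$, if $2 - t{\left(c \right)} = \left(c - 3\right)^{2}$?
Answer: $-152655975$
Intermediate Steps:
$t{\left(c \right)} = 2 - \left(-3 + c\right)^{2}$ ($t{\left(c \right)} = 2 - \left(c - 3\right)^{2} = 2 - \left(-3 + c\right)^{2}$)
$\left(14828 - 2925\right) \left(t{\left(-114 \right)} + 862\right) = \left(14828 - 2925\right) \left(\left(2 - \left(-3 - 114\right)^{2}\right) + 862\right) = 11903 \left(\left(2 - \left(-117\right)^{2}\right) + 862\right) = 11903 \left(\left(2 - 13689\right) + 862\right) = 11903 \left(-13687 + 862\right) = 11903 \left(-12825\right) = -152655975$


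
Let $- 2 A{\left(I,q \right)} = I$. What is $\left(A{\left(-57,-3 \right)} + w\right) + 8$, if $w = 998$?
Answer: $\frac{2069}{2} \approx 1034.5$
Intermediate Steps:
$A{\left(I,q \right)} = - \frac{I}{2}$
$\left(A{\left(-57,-3 \right)} + w\right) + 8 = \left(\left(- \frac{1}{2}\right) \left(-57\right) + 998\right) + 8 = \left(\frac{57}{2} + 998\right) + 8 = \frac{2053}{2} + 8 = \frac{2069}{2}$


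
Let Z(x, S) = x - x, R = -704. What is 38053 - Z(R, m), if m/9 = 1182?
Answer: 38053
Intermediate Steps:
m = 10638 (m = 9*1182 = 10638)
Z(x, S) = 0
38053 - Z(R, m) = 38053 - 1*0 = 38053 + 0 = 38053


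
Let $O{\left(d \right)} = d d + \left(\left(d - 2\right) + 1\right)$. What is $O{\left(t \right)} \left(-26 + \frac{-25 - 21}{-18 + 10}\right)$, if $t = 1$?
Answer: $- \frac{81}{4} \approx -20.25$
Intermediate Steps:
$O{\left(d \right)} = -1 + d + d^{2}$ ($O{\left(d \right)} = d^{2} + \left(\left(-2 + d\right) + 1\right) = d^{2} + \left(-1 + d\right) = -1 + d + d^{2}$)
$O{\left(t \right)} \left(-26 + \frac{-25 - 21}{-18 + 10}\right) = \left(-1 + 1 + 1^{2}\right) \left(-26 + \frac{-25 - 21}{-18 + 10}\right) = \left(-1 + 1 + 1\right) \left(-26 - \frac{46}{-8}\right) = 1 \left(-26 - - \frac{23}{4}\right) = 1 \left(-26 + \frac{23}{4}\right) = 1 \left(- \frac{81}{4}\right) = - \frac{81}{4}$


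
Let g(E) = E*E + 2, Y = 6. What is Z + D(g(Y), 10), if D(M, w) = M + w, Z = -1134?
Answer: -1086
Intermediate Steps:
g(E) = 2 + E² (g(E) = E² + 2 = 2 + E²)
Z + D(g(Y), 10) = -1134 + ((2 + 6²) + 10) = -1134 + ((2 + 36) + 10) = -1134 + (38 + 10) = -1134 + 48 = -1086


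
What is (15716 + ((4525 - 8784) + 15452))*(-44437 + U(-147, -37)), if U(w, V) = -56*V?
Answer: -1139999785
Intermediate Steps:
(15716 + ((4525 - 8784) + 15452))*(-44437 + U(-147, -37)) = (15716 + ((4525 - 8784) + 15452))*(-44437 - 56*(-37)) = (15716 + (-4259 + 15452))*(-44437 + 2072) = (15716 + 11193)*(-42365) = 26909*(-42365) = -1139999785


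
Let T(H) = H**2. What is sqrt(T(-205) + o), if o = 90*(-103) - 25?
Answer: sqrt(32730) ≈ 180.91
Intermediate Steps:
o = -9295 (o = -9270 - 25 = -9295)
sqrt(T(-205) + o) = sqrt((-205)**2 - 9295) = sqrt(42025 - 9295) = sqrt(32730)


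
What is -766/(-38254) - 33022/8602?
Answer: -28559874/7478657 ≈ -3.8189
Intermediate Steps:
-766/(-38254) - 33022/8602 = -766*(-1/38254) - 33022*1/8602 = 383/19127 - 1501/391 = -28559874/7478657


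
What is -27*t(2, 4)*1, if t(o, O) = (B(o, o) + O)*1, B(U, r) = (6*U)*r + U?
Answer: -810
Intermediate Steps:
B(U, r) = U + 6*U*r (B(U, r) = 6*U*r + U = U + 6*U*r)
t(o, O) = O + o*(1 + 6*o) (t(o, O) = (o*(1 + 6*o) + O)*1 = (O + o*(1 + 6*o))*1 = O + o*(1 + 6*o))
-27*t(2, 4)*1 = -27*(4 + 2*(1 + 6*2))*1 = -27*(4 + 2*(1 + 12))*1 = -27*(4 + 2*13)*1 = -27*(4 + 26)*1 = -27*30*1 = -810*1 = -810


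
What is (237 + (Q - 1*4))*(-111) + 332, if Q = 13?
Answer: -26974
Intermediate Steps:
(237 + (Q - 1*4))*(-111) + 332 = (237 + (13 - 1*4))*(-111) + 332 = (237 + (13 - 4))*(-111) + 332 = (237 + 9)*(-111) + 332 = 246*(-111) + 332 = -27306 + 332 = -26974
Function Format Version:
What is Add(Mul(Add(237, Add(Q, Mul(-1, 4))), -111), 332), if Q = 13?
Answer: -26974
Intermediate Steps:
Add(Mul(Add(237, Add(Q, Mul(-1, 4))), -111), 332) = Add(Mul(Add(237, Add(13, Mul(-1, 4))), -111), 332) = Add(Mul(Add(237, Add(13, -4)), -111), 332) = Add(Mul(Add(237, 9), -111), 332) = Add(Mul(246, -111), 332) = Add(-27306, 332) = -26974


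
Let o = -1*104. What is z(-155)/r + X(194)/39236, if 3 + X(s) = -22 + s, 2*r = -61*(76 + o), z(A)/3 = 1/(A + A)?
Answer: 5577919/1298417330 ≈ 0.0042959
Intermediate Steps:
o = -104
z(A) = 3/(2*A) (z(A) = 3/(A + A) = 3/((2*A)) = 3*(1/(2*A)) = 3/(2*A))
r = 854 (r = (-61*(76 - 104))/2 = (-61*(-28))/2 = (½)*1708 = 854)
X(s) = -25 + s (X(s) = -3 + (-22 + s) = -25 + s)
z(-155)/r + X(194)/39236 = ((3/2)/(-155))/854 + (-25 + 194)/39236 = ((3/2)*(-1/155))*(1/854) + 169*(1/39236) = -3/310*1/854 + 169/39236 = -3/264740 + 169/39236 = 5577919/1298417330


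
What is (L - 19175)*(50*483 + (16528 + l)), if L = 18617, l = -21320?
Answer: -10801764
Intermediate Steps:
(L - 19175)*(50*483 + (16528 + l)) = (18617 - 19175)*(50*483 + (16528 - 21320)) = -558*(24150 - 4792) = -558*19358 = -10801764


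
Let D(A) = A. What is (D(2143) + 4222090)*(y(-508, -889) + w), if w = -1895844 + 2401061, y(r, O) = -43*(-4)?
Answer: 2134880891637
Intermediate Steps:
y(r, O) = 172
w = 505217
(D(2143) + 4222090)*(y(-508, -889) + w) = (2143 + 4222090)*(172 + 505217) = 4224233*505389 = 2134880891637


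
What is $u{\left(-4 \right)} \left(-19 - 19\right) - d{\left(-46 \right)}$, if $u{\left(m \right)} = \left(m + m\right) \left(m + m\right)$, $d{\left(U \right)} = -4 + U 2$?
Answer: $-2336$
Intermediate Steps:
$d{\left(U \right)} = -4 + 2 U$
$u{\left(m \right)} = 4 m^{2}$ ($u{\left(m \right)} = 2 m 2 m = 4 m^{2}$)
$u{\left(-4 \right)} \left(-19 - 19\right) - d{\left(-46 \right)} = 4 \left(-4\right)^{2} \left(-19 - 19\right) - \left(-4 + 2 \left(-46\right)\right) = 4 \cdot 16 \left(-38\right) - \left(-4 - 92\right) = 64 \left(-38\right) - -96 = -2432 + 96 = -2336$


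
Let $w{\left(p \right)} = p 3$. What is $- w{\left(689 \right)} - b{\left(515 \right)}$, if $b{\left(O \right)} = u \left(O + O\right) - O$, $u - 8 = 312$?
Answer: $-331152$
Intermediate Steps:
$u = 320$ ($u = 8 + 312 = 320$)
$b{\left(O \right)} = 639 O$ ($b{\left(O \right)} = 320 \left(O + O\right) - O = 320 \cdot 2 O - O = 640 O - O = 639 O$)
$w{\left(p \right)} = 3 p$
$- w{\left(689 \right)} - b{\left(515 \right)} = - 3 \cdot 689 - 639 \cdot 515 = \left(-1\right) 2067 - 329085 = -2067 - 329085 = -331152$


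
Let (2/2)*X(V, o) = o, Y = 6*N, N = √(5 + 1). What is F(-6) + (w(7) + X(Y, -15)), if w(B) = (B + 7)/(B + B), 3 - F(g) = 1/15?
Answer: -166/15 ≈ -11.067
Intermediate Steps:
N = √6 ≈ 2.4495
Y = 6*√6 ≈ 14.697
X(V, o) = o
F(g) = 44/15 (F(g) = 3 - 1/15 = 44/15)
w(B) = (7 + B)/(2*B) (w(B) = (7 + B)/((2*B)) = (7 + B)*(1/(2*B)) = (7 + B)/(2*B))
F(-6) + (w(7) + X(Y, -15)) = 44/15 + ((½)*(7 + 7)/7 - 15) = 44/15 + ((½)*(⅐)*14 - 15) = 44/15 + (1 - 15) = 44/15 - 14 = -166/15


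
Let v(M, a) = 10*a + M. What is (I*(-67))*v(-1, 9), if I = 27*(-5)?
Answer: 805005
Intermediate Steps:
I = -135
v(M, a) = M + 10*a
(I*(-67))*v(-1, 9) = (-135*(-67))*(-1 + 10*9) = 9045*(-1 + 90) = 9045*89 = 805005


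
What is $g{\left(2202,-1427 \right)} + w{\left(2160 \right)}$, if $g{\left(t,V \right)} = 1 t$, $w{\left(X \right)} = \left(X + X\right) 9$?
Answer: $41082$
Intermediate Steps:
$w{\left(X \right)} = 18 X$ ($w{\left(X \right)} = 2 X 9 = 18 X$)
$g{\left(t,V \right)} = t$
$g{\left(2202,-1427 \right)} + w{\left(2160 \right)} = 2202 + 18 \cdot 2160 = 2202 + 38880 = 41082$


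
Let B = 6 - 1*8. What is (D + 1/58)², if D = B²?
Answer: 54289/3364 ≈ 16.138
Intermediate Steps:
B = -2 (B = 6 - 8 = -2)
D = 4 (D = (-2)² = 4)
(D + 1/58)² = (4 + 1/58)² = (233/58)² = 54289/3364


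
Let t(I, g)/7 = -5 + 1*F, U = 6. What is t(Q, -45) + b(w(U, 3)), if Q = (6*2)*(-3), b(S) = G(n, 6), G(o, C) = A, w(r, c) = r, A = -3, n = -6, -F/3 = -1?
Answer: -17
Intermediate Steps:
F = 3 (F = -3*(-1) = 3)
G(o, C) = -3
b(S) = -3
Q = -36 (Q = 12*(-3) = -36)
t(I, g) = -14 (t(I, g) = 7*(-5 + 1*3) = 7*(-5 + 3) = 7*(-2) = -14)
t(Q, -45) + b(w(U, 3)) = -14 - 3 = -17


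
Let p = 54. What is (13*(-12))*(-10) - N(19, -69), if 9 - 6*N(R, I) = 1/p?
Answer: 504955/324 ≈ 1558.5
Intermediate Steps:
N(R, I) = 485/324 (N(R, I) = 3/2 - 1/6/54 = 3/2 - 1/6*1/54 = 3/2 - 1/324 = 485/324)
(13*(-12))*(-10) - N(19, -69) = (13*(-12))*(-10) - 1*485/324 = -156*(-10) - 485/324 = 1560 - 485/324 = 504955/324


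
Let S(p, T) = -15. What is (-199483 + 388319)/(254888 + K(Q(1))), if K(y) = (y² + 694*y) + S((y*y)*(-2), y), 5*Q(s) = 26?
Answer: 4720900/6462721 ≈ 0.73048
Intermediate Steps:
Q(s) = 26/5 (Q(s) = (⅕)*26 = 26/5)
K(y) = -15 + y² + 694*y (K(y) = (y² + 694*y) - 15 = -15 + y² + 694*y)
(-199483 + 388319)/(254888 + K(Q(1))) = (-199483 + 388319)/(254888 + (-15 + (26/5)² + 694*(26/5))) = 188836/(254888 + (-15 + 676/25 + 18044/5)) = 188836/(254888 + 90521/25) = 188836/(6462721/25) = 188836*(25/6462721) = 4720900/6462721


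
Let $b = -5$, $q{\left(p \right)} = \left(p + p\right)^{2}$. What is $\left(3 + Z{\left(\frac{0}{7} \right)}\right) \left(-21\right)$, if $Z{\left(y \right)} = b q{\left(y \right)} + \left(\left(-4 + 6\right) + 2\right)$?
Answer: $-147$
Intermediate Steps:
$q{\left(p \right)} = 4 p^{2}$ ($q{\left(p \right)} = \left(2 p\right)^{2} = 4 p^{2}$)
$Z{\left(y \right)} = 4 - 20 y^{2}$ ($Z{\left(y \right)} = - 5 \cdot 4 y^{2} + \left(\left(-4 + 6\right) + 2\right) = - 20 y^{2} + \left(2 + 2\right) = - 20 y^{2} + 4 = 4 - 20 y^{2}$)
$\left(3 + Z{\left(\frac{0}{7} \right)}\right) \left(-21\right) = \left(3 + \left(4 - 20 \left(\frac{0}{7}\right)^{2}\right)\right) \left(-21\right) = \left(3 + \left(4 - 20 \left(0 \cdot \frac{1}{7}\right)^{2}\right)\right) \left(-21\right) = \left(3 + \left(4 - 20 \cdot 0^{2}\right)\right) \left(-21\right) = \left(3 + \left(4 - 0\right)\right) \left(-21\right) = \left(3 + \left(4 + 0\right)\right) \left(-21\right) = \left(3 + 4\right) \left(-21\right) = 7 \left(-21\right) = -147$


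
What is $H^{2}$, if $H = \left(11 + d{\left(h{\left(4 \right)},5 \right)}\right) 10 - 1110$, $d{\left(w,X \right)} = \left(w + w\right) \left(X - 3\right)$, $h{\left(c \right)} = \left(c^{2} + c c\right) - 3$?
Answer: $25600$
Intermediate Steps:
$h{\left(c \right)} = -3 + 2 c^{2}$ ($h{\left(c \right)} = \left(c^{2} + c^{2}\right) - 3 = 2 c^{2} - 3 = -3 + 2 c^{2}$)
$d{\left(w,X \right)} = 2 w \left(-3 + X\right)$
$H = 160$ ($H = \left(11 + 2 \left(-3 + 2 \cdot 4^{2}\right) \left(-3 + 5\right)\right) 10 - 1110 = \left(11 + 2 \left(-3 + 2 \cdot 16\right) 2\right) 10 - 1110 = \left(11 + 2 \left(-3 + 32\right) 2\right) 10 - 1110 = \left(11 + 2 \cdot 29 \cdot 2\right) 10 - 1110 = \left(11 + 116\right) 10 - 1110 = 127 \cdot 10 - 1110 = 1270 - 1110 = 160$)
$H^{2} = 160^{2} = 25600$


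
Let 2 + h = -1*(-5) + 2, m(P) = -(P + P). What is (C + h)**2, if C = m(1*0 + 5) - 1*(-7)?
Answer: 4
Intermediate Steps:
m(P) = -2*P
h = 5 (h = -2 + (-1*(-5) + 2) = -2 + (5 + 2) = -2 + 7 = 5)
C = -3 (C = -2*(1*0 + 5) - 1*(-7) = -2*(0 + 5) + 7 = -2*5 + 7 = -10 + 7 = -3)
(C + h)**2 = (-3 + 5)**2 = 2**2 = 4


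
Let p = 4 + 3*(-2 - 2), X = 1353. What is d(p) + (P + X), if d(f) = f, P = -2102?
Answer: -757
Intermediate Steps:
p = -8 (p = 4 + 3*(-4) = 4 - 12 = -8)
d(p) + (P + X) = -8 + (-2102 + 1353) = -8 - 749 = -757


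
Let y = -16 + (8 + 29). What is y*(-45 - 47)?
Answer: -1932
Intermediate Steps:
y = 21 (y = -16 + 37 = 21)
y*(-45 - 47) = 21*(-45 - 47) = 21*(-92) = -1932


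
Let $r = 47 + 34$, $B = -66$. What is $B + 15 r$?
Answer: $1149$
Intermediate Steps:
$r = 81$
$B + 15 r = -66 + 15 \cdot 81 = -66 + 1215 = 1149$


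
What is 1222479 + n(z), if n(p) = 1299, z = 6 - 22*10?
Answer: 1223778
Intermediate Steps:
z = -214 (z = 6 - 220 = -214)
1222479 + n(z) = 1222479 + 1299 = 1223778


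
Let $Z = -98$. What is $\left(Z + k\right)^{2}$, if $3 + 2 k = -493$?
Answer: $119716$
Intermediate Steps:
$k = -248$ ($k = - \frac{3}{2} + \frac{1}{2} \left(-493\right) = - \frac{3}{2} - \frac{493}{2} = -248$)
$\left(Z + k\right)^{2} = \left(-98 - 248\right)^{2} = \left(-346\right)^{2} = 119716$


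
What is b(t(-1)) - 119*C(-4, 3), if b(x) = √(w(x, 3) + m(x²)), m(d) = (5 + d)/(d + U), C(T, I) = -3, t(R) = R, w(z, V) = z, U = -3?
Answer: 357 + 2*I ≈ 357.0 + 2.0*I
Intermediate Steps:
m(d) = (5 + d)/(-3 + d) (m(d) = (5 + d)/(d - 3) = (5 + d)/(-3 + d))
b(x) = √(x + (5 + x²)/(-3 + x²))
b(t(-1)) - 119*C(-4, 3) = √((5 + (-1)² - (-3 + (-1)²))/(-3 + (-1)²)) - 119*(-3) = √((5 + 1 - (-3 + 1))/(-3 + 1)) - 1*(-357) = √((5 + 1 - 1*(-2))/(-2)) + 357 = √(-(5 + 1 + 2)/2) + 357 = √(-½*8) + 357 = √(-4) + 357 = 2*I + 357 = 357 + 2*I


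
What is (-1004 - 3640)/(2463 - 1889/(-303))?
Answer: -703566/374089 ≈ -1.8807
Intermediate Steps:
(-1004 - 3640)/(2463 - 1889/(-303)) = -4644/(2463 - 1889*(-1/303)) = -4644/(2463 + 1889/303) = -4644/748178/303 = -4644*303/748178 = -703566/374089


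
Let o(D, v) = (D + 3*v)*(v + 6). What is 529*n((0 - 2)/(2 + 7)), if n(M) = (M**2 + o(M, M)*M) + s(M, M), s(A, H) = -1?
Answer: 73531/729 ≈ 100.87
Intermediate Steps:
o(D, v) = (6 + v)*(D + 3*v) (o(D, v) = (D + 3*v)*(6 + v) = (6 + v)*(D + 3*v))
n(M) = -1 + M**2 + M*(4*M**2 + 24*M) (n(M) = (M**2 + (3*M**2 + 6*M + 18*M + M*M)*M) - 1 = (M**2 + (3*M**2 + 6*M + 18*M + M**2)*M) - 1 = (M**2 + (4*M**2 + 24*M)*M) - 1 = (M**2 + M*(4*M**2 + 24*M)) - 1 = -1 + M**2 + M*(4*M**2 + 24*M))
529*n((0 - 2)/(2 + 7)) = 529*(-1 + 4*((0 - 2)/(2 + 7))**3 + 25*((0 - 2)/(2 + 7))**2) = 529*(-1 + 4*(-2/9)**3 + 25*(-2/9)**2) = 529*(-1 + 4*(-8/729) + 25*(4/81)) = 529*(-1 - 32/729 + 100/81) = 529*(139/729) = 73531/729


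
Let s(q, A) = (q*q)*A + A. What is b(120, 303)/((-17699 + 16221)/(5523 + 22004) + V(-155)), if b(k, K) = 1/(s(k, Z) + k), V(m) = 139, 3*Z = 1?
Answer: 27527/18819167925 ≈ 1.4627e-6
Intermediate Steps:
Z = 1/3 (Z = (1/3)*1 = 1/3 ≈ 0.33333)
s(q, A) = A + A*q**2 (s(q, A) = q**2*A + A = A*q**2 + A = A + A*q**2)
b(k, K) = 1/(1/3 + k + k**2/3) (b(k, K) = 1/((1 + k**2)/3 + k) = 1/((1/3 + k**2/3) + k) = 1/(1/3 + k + k**2/3))
b(120, 303)/((-17699 + 16221)/(5523 + 22004) + V(-155)) = (3/(1 + 120**2 + 3*120))/((-17699 + 16221)/(5523 + 22004) + 139) = (3/(1 + 14400 + 360))/(-1478/27527 + 139) = (3/14761)/(-1478*1/27527 + 139) = (3*(1/14761))/(-1478/27527 + 139) = 3/(14761*(3824775/27527)) = (3/14761)*(27527/3824775) = 27527/18819167925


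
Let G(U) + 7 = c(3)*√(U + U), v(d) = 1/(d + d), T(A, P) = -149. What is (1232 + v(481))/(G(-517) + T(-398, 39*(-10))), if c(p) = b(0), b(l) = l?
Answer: -1185185/150072 ≈ -7.8974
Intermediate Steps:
c(p) = 0
v(d) = 1/(2*d)
G(U) = -7 (G(U) = -7 + 0*√(U + U) = -7 + 0*√(2*U) = -7 + 0*(√2*√U) = -7 + 0 = -7)
(1232 + v(481))/(G(-517) + T(-398, 39*(-10))) = (1232 + (½)/481)/(-7 - 149) = (1232 + (½)*(1/481))/(-156) = (1232 + 1/962)*(-1/156) = (1185185/962)*(-1/156) = -1185185/150072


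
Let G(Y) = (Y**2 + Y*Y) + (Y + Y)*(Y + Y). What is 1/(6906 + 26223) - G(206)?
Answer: -8435173463/33129 ≈ -2.5462e+5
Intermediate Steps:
G(Y) = 6*Y**2 (G(Y) = (Y**2 + Y**2) + (2*Y)*(2*Y) = 2*Y**2 + 4*Y**2 = 6*Y**2)
1/(6906 + 26223) - G(206) = 1/(6906 + 26223) - 6*206**2 = 1/33129 - 6*42436 = 1/33129 - 1*254616 = 1/33129 - 254616 = -8435173463/33129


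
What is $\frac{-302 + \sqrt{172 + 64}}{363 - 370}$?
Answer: $\frac{302}{7} - \frac{2 \sqrt{59}}{7} \approx 40.948$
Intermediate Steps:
$\frac{-302 + \sqrt{172 + 64}}{363 - 370} = \frac{-302 + \sqrt{236}}{-7} = \left(-302 + 2 \sqrt{59}\right) \left(- \frac{1}{7}\right) = \frac{302}{7} - \frac{2 \sqrt{59}}{7}$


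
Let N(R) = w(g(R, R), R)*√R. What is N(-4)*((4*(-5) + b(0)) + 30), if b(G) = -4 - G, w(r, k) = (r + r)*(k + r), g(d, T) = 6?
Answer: 288*I ≈ 288.0*I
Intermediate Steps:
w(r, k) = 2*r*(k + r) (w(r, k) = (2*r)*(k + r) = 2*r*(k + r))
N(R) = √R*(72 + 12*R) (N(R) = (2*6*(R + 6))*√R = (2*6*(6 + R))*√R = (72 + 12*R)*√R = √R*(72 + 12*R))
N(-4)*((4*(-5) + b(0)) + 30) = (12*√(-4)*(6 - 4))*((4*(-5) + (-4 - 1*0)) + 30) = (12*(2*I)*2)*((-20 + (-4 + 0)) + 30) = (48*I)*((-20 - 4) + 30) = (48*I)*(-24 + 30) = (48*I)*6 = 288*I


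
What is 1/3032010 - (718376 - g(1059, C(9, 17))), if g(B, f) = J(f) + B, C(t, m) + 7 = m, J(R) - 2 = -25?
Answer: -2174982053399/3032010 ≈ -7.1734e+5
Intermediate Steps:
J(R) = -23 (J(R) = 2 - 25 = -23)
C(t, m) = -7 + m
g(B, f) = -23 + B
1/3032010 - (718376 - g(1059, C(9, 17))) = 1/3032010 - (718376 - (-23 + 1059)) = 1/3032010 - (718376 - 1*1036) = 1/3032010 - (718376 - 1036) = 1/3032010 - 1*717340 = 1/3032010 - 717340 = -2174982053399/3032010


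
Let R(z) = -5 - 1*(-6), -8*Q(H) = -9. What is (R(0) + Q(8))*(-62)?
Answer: -527/4 ≈ -131.75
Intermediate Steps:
Q(H) = 9/8 (Q(H) = -1/8*(-9) = 9/8)
R(z) = 1 (R(z) = -5 + 6 = 1)
(R(0) + Q(8))*(-62) = (1 + 9/8)*(-62) = (17/8)*(-62) = -527/4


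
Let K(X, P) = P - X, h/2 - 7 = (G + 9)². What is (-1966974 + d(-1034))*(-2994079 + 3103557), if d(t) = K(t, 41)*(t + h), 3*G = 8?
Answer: -2730109376648/9 ≈ -3.0335e+11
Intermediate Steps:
G = 8/3 (G = (⅓)*8 = 8/3 ≈ 2.6667)
h = 2576/9 (h = 14 + 2*(8/3 + 9)² = 14 + 2*(35/3)² = 14 + 2*(1225/9) = 14 + 2450/9 = 2576/9 ≈ 286.22)
d(t) = (41 - t)*(2576/9 + t) (d(t) = (41 - t)*(t + 2576/9) = (41 - t)*(2576/9 + t))
(-1966974 + d(-1034))*(-2994079 + 3103557) = (-1966974 - (-41 - 1034)*(2576 + 9*(-1034))/9)*(-2994079 + 3103557) = (-1966974 - ⅑*(-1075)*(2576 - 9306))*109478 = (-1966974 - ⅑*(-1075)*(-6730))*109478 = (-1966974 - 7234750/9)*109478 = -24937516/9*109478 = -2730109376648/9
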